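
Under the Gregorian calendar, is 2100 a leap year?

2100 is not a leap year (divisible by 100 but not 400).

No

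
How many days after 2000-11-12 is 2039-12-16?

From November 12, 2000 to November 12, 2039: 39 years, of which 9 contain a Feb 29 — 30×365 + 9×366 = 14244 days.
November 2039: 30 − 12 = 18 days remain.
December 1–16, 2039: 16 days.
Residual: 34 days.
Total: 14278 days.

14278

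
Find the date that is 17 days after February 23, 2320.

March 11, 2320

Count 17 days after February 23, 2320:
February 2320: 29 − 23 = 6 days remain (2320 is a leap year, so February has 29 days).
March 1–11, 2320: 11 days.
Total: 6 + 11 = 17 days.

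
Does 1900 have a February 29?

1900 is not a leap year (divisible by 100 but not 400).

No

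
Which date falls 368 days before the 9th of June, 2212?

the 7th of June, 2211

Count 368 days before June 9, 2212:
Day-of-year of June 7, 2211: 158.
Day-of-year of June 9, 2212: 161.
2211 has 365 days, so 365 − 158 = 207 days remain in 2211.
Total: 207 + 161 = 368 days.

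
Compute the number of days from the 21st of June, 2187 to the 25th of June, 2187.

4

Within June 2187: 25 − 21 = 4 days.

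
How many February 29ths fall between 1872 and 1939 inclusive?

16

Years divisible by 4: 1872, 1876, …, 1936 — 17 in all.
Of these, 1900 is divisible by 100 but not 400, so not leap.
Leap years: 17 − 1 = 16.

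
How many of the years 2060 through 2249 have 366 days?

Years divisible by 4: 2060, 2064, …, 2248 — 48 in all.
Of these, 2100, 2200 are divisible by 100 but not 400, so not leap.
Leap years: 48 − 2 = 46.

46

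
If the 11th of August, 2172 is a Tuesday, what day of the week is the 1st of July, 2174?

Friday

Day-of-year of August 11, 2172: 224.
Day-of-year of July 1, 2174: 182.
2172 has 366 days, so 366 − 224 = 142 days remain in 2172.
Full years: 2173: 365. Sum = 365.
Total: 142 + 365 + 182 = 689 days.
689 mod 7 = 3, so 3 days after Tuesday is Friday.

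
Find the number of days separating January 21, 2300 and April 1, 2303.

January 21, 2300 → January 21, 2301: 365 days (2300 is not a leap year (divisible by 100 but not 400)).
January 21, 2301 → January 21, 2302: 365 days.
January 21, 2302 → January 21, 2303: 365 days.
January 2303: 31 − 21 = 10 days remain.
Then February 2303 (28), March (31): 28 + 31 = 59 days.
April 1, 2303: 1 day.
Residual: 70 days.
Total: 1165 days.

1165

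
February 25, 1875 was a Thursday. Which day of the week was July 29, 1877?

Sunday

Day-of-year of February 25, 1875: 56.
Day-of-year of July 29, 1877: 210.
1875 has 365 days, so 365 − 56 = 309 days remain in 1875.
Full years: 1876: 366. Sum = 366.
Total: 309 + 366 + 210 = 885 days.
885 mod 7 = 3, so 3 days after Thursday is Sunday.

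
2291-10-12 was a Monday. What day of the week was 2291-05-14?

Count forward from the earlier date (May 14, 2291) to the later (October 12, 2291):
May 2291: 31 − 14 = 17 days remain.
Then June (30), July (31), August (31), September (30): 30 + 31 + 31 + 30 = 122 days.
October 1–12, 2291: 12 days.
Total: 17 + 122 + 12 = 151 days.
151 mod 7 = 4, so 4 days before Monday is Thursday.

Thursday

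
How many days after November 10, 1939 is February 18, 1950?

From November 10, 1939 to November 10, 1949: 10 years, of which 3 contain a Feb 29 — 7×365 + 3×366 = 3653 days.
November 1949: 30 − 10 = 20 days remain.
Then December (31), January (31): 31 + 31 = 62 days.
February 1–18, 1950: 18 days (1950 is not a leap year).
Residual: 100 days.
Total: 3753 days.

3753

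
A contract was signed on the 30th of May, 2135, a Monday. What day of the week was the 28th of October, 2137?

Monday

May 30, 2135 → May 30, 2136: 366 days (2136 is a leap year).
May 30, 2136 → May 30, 2137: 365 days.
May 2137: 31 − 30 = 1 day remains.
Then June (30), July (31), August (31), September (30): 30 + 31 + 31 + 30 = 122 days.
October 1–28, 2137: 28 days.
Residual: 151 days.
Total: 882 days.
882 is a multiple of 7, so the 28th of October, 2137 falls on the same weekday: Monday.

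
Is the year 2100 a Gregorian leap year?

No

2100 is not a leap year (divisible by 100 but not 400).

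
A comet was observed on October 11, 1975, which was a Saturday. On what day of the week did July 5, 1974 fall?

Count forward from the earlier date (July 5, 1974) to the later (October 11, 1975):
Day-of-year of July 5, 1974: 186.
Day-of-year of October 11, 1975: 284.
1974 has 365 days, so 365 − 186 = 179 days remain in 1974.
Total: 179 + 284 = 463 days.
463 mod 7 = 1, so 1 day before Saturday is Friday.

Friday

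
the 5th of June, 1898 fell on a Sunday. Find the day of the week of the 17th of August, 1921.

From June 5, 1898 to June 5, 1921: 23 years, of which 5 contain a Feb 29 — 18×365 + 5×366 = 8400 days.
(1900 is not a leap year (divisible by 100 but not 400).)
June 1921: 30 − 5 = 25 days remain.
Then July (31): 31 days.
August 1–17, 1921: 17 days.
Residual: 73 days.
Total: 8473 days.
8473 mod 7 = 3, so 3 days after Sunday is Wednesday.

Wednesday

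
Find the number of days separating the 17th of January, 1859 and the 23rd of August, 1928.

Day-of-year of January 17, 1859: 17.
Day-of-year of August 23, 1928: 236.
1859 has 365 days, so 365 − 17 = 348 days remain in 1859.
Full years 1860–1927: 52 common + 16 leap = 52×365 + 16×366 = 24836 days.
Total: 348 + 24836 + 236 = 25420 days.

25420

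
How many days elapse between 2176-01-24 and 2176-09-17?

January 2176: 31 − 24 = 7 days remain.
Then February 2176 (29), March (31), April (30), May (31), June (30), July (31), August (31): 29 + 31 + 30 + 31 + 30 + 31 + 31 = 213 days.
September 1–17, 2176: 17 days.
Total: 7 + 213 + 17 = 237 days.

237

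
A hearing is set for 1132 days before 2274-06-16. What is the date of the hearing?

2271-05-11

Count 1132 days before June 16, 2274:
May 11, 2271 → May 11, 2272: 366 days (2272 is a leap year).
May 11, 2272 → May 11, 2273: 365 days.
May 11, 2273 → May 11, 2274: 365 days.
May 2274: 31 − 11 = 20 days remain.
June 1–16, 2274: 16 days.
Residual: 36 days.
Total: 1132 days.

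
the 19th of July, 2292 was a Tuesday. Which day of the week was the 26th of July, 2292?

Tuesday

Within July 2292: 26 − 19 = 7 days.
7 is a multiple of 7, so the 26th of July, 2292 falls on the same weekday: Tuesday.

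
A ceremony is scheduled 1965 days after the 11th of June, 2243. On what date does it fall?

the 27th of October, 2248

Count 1965 days after June 11, 2243:
Day-of-year of June 11, 2243: 162.
Day-of-year of October 27, 2248: 301.
2243 has 365 days, so 365 − 162 = 203 days remain in 2243.
Full years: 2244: 366; 2245: 365; 2246: 365; 2247: 365. Sum = 1461.
Total: 203 + 1461 + 301 = 1965 days.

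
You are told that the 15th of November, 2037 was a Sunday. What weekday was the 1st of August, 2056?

Day-of-year of November 15, 2037: 319.
Day-of-year of August 1, 2056: 214.
2037 has 365 days, so 365 − 319 = 46 days remain in 2037.
Full years 2038–2055: 14 common + 4 leap = 14×365 + 4×366 = 6574 days.
Total: 46 + 6574 + 214 = 6834 days.
6834 mod 7 = 2, so 2 days after Sunday is Tuesday.

Tuesday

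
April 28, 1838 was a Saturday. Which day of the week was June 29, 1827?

Friday

Count forward from the earlier date (June 29, 1827) to the later (April 28, 1838):
Day-of-year of June 29, 1827: 180.
Day-of-year of April 28, 1838: 118.
1827 has 365 days, so 365 − 180 = 185 days remain in 1827.
Full years 1828–1837: 7 common + 3 leap = 7×365 + 3×366 = 3653 days.
Total: 185 + 3653 + 118 = 3956 days.
3956 mod 7 = 1, so 1 day before Saturday is Friday.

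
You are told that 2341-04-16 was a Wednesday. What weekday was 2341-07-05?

April 2341: 30 − 16 = 14 days remain.
Then May (31), June (30): 31 + 30 = 61 days.
July 1–5, 2341: 5 days.
Total: 14 + 61 + 5 = 80 days.
80 mod 7 = 3, so 3 days after Wednesday is Saturday.

Saturday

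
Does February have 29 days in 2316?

2316 is a leap year.

Yes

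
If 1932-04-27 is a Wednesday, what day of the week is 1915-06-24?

Count forward from the earlier date (June 24, 1915) to the later (April 27, 1932):
From June 24, 1915 to June 24, 1931: 16 years, of which 4 contain a Feb 29 — 12×365 + 4×366 = 5844 days.
June 1931: 30 − 24 = 6 days remain.
Then 9 full months totalling 275 days.
April 1–27, 1932: 27 days.
Residual: 308 days.
Total: 6152 days.
6152 mod 7 = 6, so 6 days before Wednesday is Thursday.

Thursday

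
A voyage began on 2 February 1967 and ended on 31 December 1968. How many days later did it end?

Day-of-year of February 2, 1967: 33.
Day-of-year of December 31, 1968: 366.
1967 has 365 days, so 365 − 33 = 332 days remain in 1967.
Total: 332 + 366 = 698 days.

698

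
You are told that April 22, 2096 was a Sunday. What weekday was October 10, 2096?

April 2096: 30 − 22 = 8 days remain.
Then May (31), June (30), July (31), August (31), September (30): 31 + 30 + 31 + 31 + 30 = 153 days.
October 1–10, 2096: 10 days.
Total: 8 + 153 + 10 = 171 days.
171 mod 7 = 3, so 3 days after Sunday is Wednesday.

Wednesday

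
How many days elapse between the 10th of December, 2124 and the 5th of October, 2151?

9795

From December 10, 2124 to December 10, 2150: 26 years, of which 6 contain a Feb 29 — 20×365 + 6×366 = 9496 days.
December 2150: 31 − 10 = 21 days remain.
Then 9 full months totalling 273 days.
October 1–5, 2151: 5 days.
Residual: 299 days.
Total: 9795 days.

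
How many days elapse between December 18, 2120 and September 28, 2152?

From December 18, 2120 to December 18, 2151: 31 years, of which 7 contain a Feb 29 — 24×365 + 7×366 = 11322 days.
December 2151: 31 − 18 = 13 days remain.
Then January (31), February 2152 (29), March (31), April (30), May (31), June (30), July (31), August (31): 31 + 29 + 31 + 30 + 31 + 30 + 31 + 31 = 244 days.
September 1–28, 2152: 28 days.
Residual: 285 days.
Total: 11607 days.

11607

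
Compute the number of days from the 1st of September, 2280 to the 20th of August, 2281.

353

Day-of-year of September 1, 2280: 245.
Day-of-year of August 20, 2281: 232.
2280 has 366 days, so 366 − 245 = 121 days remain in 2280.
Total: 121 + 232 = 353 days.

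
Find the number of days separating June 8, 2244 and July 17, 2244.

June 2244: 30 − 8 = 22 days remain.
July 1–17, 2244: 17 days.
Total: 22 + 17 = 39 days.

39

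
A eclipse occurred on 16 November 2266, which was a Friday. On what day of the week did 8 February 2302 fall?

Day-of-year of November 16, 2266: 320.
Day-of-year of February 8, 2302: 39.
2266 has 365 days, so 365 − 320 = 45 days remain in 2266.
Full years 2267–2301: 27 common + 8 leap = 27×365 + 8×366 = 12783 days.
Total: 45 + 12783 + 39 = 12867 days.
12867 mod 7 = 1, so 1 day after Friday is Saturday.

Saturday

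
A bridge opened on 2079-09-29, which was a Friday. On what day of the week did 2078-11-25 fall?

Friday

Count forward from the earlier date (November 25, 2078) to the later (September 29, 2079):
November 2078: 30 − 25 = 5 days remain.
Then 9 full months totalling 274 days.
September 1–29, 2079: 29 days.
Residual: 308 days.
Total: 308 days.
308 is a multiple of 7, so 2078-11-25 falls on the same weekday: Friday.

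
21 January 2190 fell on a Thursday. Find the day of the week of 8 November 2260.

From January 21, 2190 to January 21, 2260: 70 years, of which 16 contain a Feb 29 — 54×365 + 16×366 = 25566 days.
(2200 is not a leap year (divisible by 100 but not 400).)
January 2260: 31 − 21 = 10 days remain.
Then 9 full months totalling 274 days.
November 1–8, 2260: 8 days.
Residual: 292 days.
Total: 25858 days.
25858 is a multiple of 7, so 8 November 2260 falls on the same weekday: Thursday.

Thursday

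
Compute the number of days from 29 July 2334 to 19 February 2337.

July 29, 2334 → July 29, 2335: 365 days.
July 29, 2335 → July 29, 2336: 366 days (2336 is a leap year).
July 2336: 31 − 29 = 2 days remain.
Then August (31), September (30), October (31), November (30), December (31), January (31): 31 + 30 + 31 + 30 + 31 + 31 = 184 days.
February 1–19, 2337: 19 days (2337 is not a leap year).
Residual: 205 days.
Total: 936 days.

936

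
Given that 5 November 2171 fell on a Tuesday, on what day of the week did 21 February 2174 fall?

November 5, 2171 → November 5, 2172: 366 days (2172 is a leap year).
November 5, 2172 → November 5, 2173: 365 days.
November 2173: 30 − 5 = 25 days remain.
Then December (31), January (31): 31 + 31 = 62 days.
February 1–21, 2174: 21 days (2174 is not a leap year).
Residual: 108 days.
Total: 839 days.
839 mod 7 = 6, so 6 days after Tuesday is Monday.

Monday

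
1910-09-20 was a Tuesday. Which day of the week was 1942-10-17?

Saturday

From September 20, 1910 to September 20, 1942: 32 years, of which 8 contain a Feb 29 — 24×365 + 8×366 = 11688 days.
September 1942: 30 − 20 = 10 days remain.
October 1–17, 1942: 17 days.
Residual: 27 days.
Total: 11715 days.
11715 mod 7 = 4, so 4 days after Tuesday is Saturday.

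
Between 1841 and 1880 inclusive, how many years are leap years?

Years divisible by 4 in [1841, 1880]: 1844, 1848, 1852, 1856, 1860, 1864, 1868, 1872, 1876, 1880.
No century exceptions apply. Count: 10.

10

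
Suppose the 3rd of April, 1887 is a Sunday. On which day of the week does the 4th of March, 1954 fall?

Thursday

From April 3, 1887 to April 3, 1953: 66 years, of which 16 contain a Feb 29 — 50×365 + 16×366 = 24106 days.
(1900 is not a leap year (divisible by 100 but not 400).)
April 1953: 30 − 3 = 27 days remain.
Then 10 full months totalling 304 days.
March 1–4, 1954: 4 days.
Residual: 335 days.
Total: 24441 days.
24441 mod 7 = 4, so 4 days after Sunday is Thursday.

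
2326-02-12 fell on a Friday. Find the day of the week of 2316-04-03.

Monday

Count forward from the earlier date (April 3, 2316) to the later (February 12, 2326):
From April 3, 2316 to April 3, 2325: 9 years, of which 2 contain a Feb 29 — 7×365 + 2×366 = 3287 days.
April 2325: 30 − 3 = 27 days remain.
Then 9 full months totalling 276 days.
February 1–12, 2326: 12 days (2326 is not a leap year).
Residual: 315 days.
Total: 3602 days.
3602 mod 7 = 4, so 4 days before Friday is Monday.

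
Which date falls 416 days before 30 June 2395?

10 May 2394

Count 416 days before June 30, 2395:
May 2394: 31 − 10 = 21 days remain.
Then 12 full months totalling 365 days.
June 1–30, 2395: 30 days.
Total: 21 + 365 + 30 = 416 days.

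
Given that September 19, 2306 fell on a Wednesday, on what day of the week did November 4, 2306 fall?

Sunday

September 2306: 30 − 19 = 11 days remain.
Then October (31): 31 days.
November 1–4, 2306: 4 days.
Total: 11 + 31 + 4 = 46 days.
46 mod 7 = 4, so 4 days after Wednesday is Sunday.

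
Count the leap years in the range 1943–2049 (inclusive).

27

Years divisible by 4: 1944, 1948, …, 2048 — 27 in all.
2000 is divisible by 400, so still leap.
No century exceptions apply. Count: 27.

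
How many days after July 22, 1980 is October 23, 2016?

13242

From July 22, 1980 to July 22, 2016: 36 years, of which 9 contain a Feb 29 — 27×365 + 9×366 = 13149 days.
(2000 is a leap year (divisible by 400).)
July 2016: 31 − 22 = 9 days remain.
Then August (31), September (30): 31 + 30 = 61 days.
October 1–23, 2016: 23 days.
Residual: 93 days.
Total: 13242 days.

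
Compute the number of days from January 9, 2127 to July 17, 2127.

January 2127: 31 − 9 = 22 days remain.
Then February 2127 (28), March (31), April (30), May (31), June (30): 28 + 31 + 30 + 31 + 30 = 150 days.
July 1–17, 2127: 17 days.
Total: 22 + 150 + 17 = 189 days.

189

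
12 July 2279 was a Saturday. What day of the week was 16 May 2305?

Tuesday

From July 12, 2279 to July 12, 2304: 25 years, of which 6 contain a Feb 29 — 19×365 + 6×366 = 9131 days.
(2300 is not a leap year (divisible by 100 but not 400).)
July 2304: 31 − 12 = 19 days remain.
Then 9 full months totalling 273 days.
May 1–16, 2305: 16 days.
Residual: 308 days.
Total: 9439 days.
9439 mod 7 = 3, so 3 days after Saturday is Tuesday.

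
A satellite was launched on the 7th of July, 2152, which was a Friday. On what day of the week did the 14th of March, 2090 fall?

Count forward from the earlier date (March 14, 2090) to the later (July 7, 2152):
Day-of-year of March 14, 2090: 73.
Day-of-year of July 7, 2152: 189.
2090 has 365 days, so 365 − 73 = 292 days remain in 2090.
Full years 2091–2151: 47 common + 14 leap = 47×365 + 14×366 = 22279 days.
Total: 292 + 22279 + 189 = 22760 days.
22760 mod 7 = 3, so 3 days before Friday is Tuesday.

Tuesday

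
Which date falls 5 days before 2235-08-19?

2235-08-14

Count 5 days before August 19, 2235:
Within August 2235: 19 − 14 = 5 days.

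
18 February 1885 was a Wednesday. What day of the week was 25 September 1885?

Friday

February 1885: 28 − 18 = 10 days remain (1885 is not a leap year, so February has 28 days).
Then March (31), April (30), May (31), June (30), July (31), August (31): 31 + 30 + 31 + 30 + 31 + 31 = 184 days.
September 1–25, 1885: 25 days.
Total: 10 + 184 + 25 = 219 days.
219 mod 7 = 2, so 2 days after Wednesday is Friday.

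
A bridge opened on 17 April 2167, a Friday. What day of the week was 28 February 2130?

Tuesday

Count forward from the earlier date (February 28, 2130) to the later (April 17, 2167):
Day-of-year of February 28, 2130: 59.
Day-of-year of April 17, 2167: 107.
2130 has 365 days, so 365 − 59 = 306 days remain in 2130.
Full years 2131–2166: 27 common + 9 leap = 27×365 + 9×366 = 13149 days.
Total: 306 + 13149 + 107 = 13562 days.
13562 mod 7 = 3, so 3 days before Friday is Tuesday.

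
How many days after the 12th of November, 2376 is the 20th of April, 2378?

November 2376: 30 − 12 = 18 days remain.
Then 16 full months totalling 486 days.
April 1–20, 2378: 20 days.
Total: 18 + 486 + 20 = 524 days.

524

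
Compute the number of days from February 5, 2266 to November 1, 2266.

269

February 2266: 28 − 5 = 23 days remain (2266 is not a leap year, so February has 28 days).
Then March (31), April (30), May (31), June (30), July (31), August (31), September (30), October (31): 31 + 30 + 31 + 30 + 31 + 31 + 30 + 31 = 245 days.
November 1, 2266: 1 day.
Total: 23 + 245 + 1 = 269 days.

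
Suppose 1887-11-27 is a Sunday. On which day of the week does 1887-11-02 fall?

Count forward from the earlier date (November 2, 1887) to the later (November 27, 1887):
Within November 1887: 27 − 2 = 25 days.
25 mod 7 = 4, so 4 days before Sunday is Wednesday.

Wednesday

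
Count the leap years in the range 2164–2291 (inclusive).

Years divisible by 4: 2164, 2168, …, 2288 — 32 in all.
Of these, 2200 is divisible by 100 but not 400, so not leap.
Leap years: 32 − 1 = 31.

31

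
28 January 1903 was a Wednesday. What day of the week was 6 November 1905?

January 28, 1903 → January 28, 1904: 365 days.
January 28, 1904 → January 28, 1905: 366 days (1904 is a leap year).
January 1905: 31 − 28 = 3 days remain.
Then 9 full months totalling 273 days.
November 1–6, 1905: 6 days.
Residual: 282 days.
Total: 1013 days.
1013 mod 7 = 5, so 5 days after Wednesday is Monday.

Monday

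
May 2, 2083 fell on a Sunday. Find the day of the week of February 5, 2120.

From May 2, 2083 to May 2, 2119: 36 years, of which 8 contain a Feb 29 — 28×365 + 8×366 = 13148 days.
(2100 is not a leap year (divisible by 100 but not 400).)
May 2119: 31 − 2 = 29 days remain.
Then June (30), July (31), August (31), September (30), October (31), November (30), December (31), January (31): 30 + 31 + 31 + 30 + 31 + 30 + 31 + 31 = 245 days.
February 1–5, 2120: 5 days (2120 is a leap year).
Residual: 279 days.
Total: 13427 days.
13427 mod 7 = 1, so 1 day after Sunday is Monday.

Monday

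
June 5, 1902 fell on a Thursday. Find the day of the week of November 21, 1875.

Sunday

Count forward from the earlier date (November 21, 1875) to the later (June 5, 1902):
From November 21, 1875 to November 21, 1901: 26 years, of which 6 contain a Feb 29 — 20×365 + 6×366 = 9496 days.
(1900 is not a leap year (divisible by 100 but not 400).)
November 1901: 30 − 21 = 9 days remain.
Then December (31), January (31), February 1902 (28), March (31), April (30), May (31): 31 + 31 + 28 + 31 + 30 + 31 = 182 days.
June 1–5, 1902: 5 days.
Residual: 196 days.
Total: 9692 days.
9692 mod 7 = 4, so 4 days before Thursday is Sunday.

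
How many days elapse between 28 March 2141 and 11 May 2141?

March 2141: 31 − 28 = 3 days remain.
Then April (30): 30 days.
May 1–11, 2141: 11 days.
Total: 3 + 30 + 11 = 44 days.

44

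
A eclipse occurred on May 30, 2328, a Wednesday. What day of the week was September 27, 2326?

Monday

Count forward from the earlier date (September 27, 2326) to the later (May 30, 2328):
Day-of-year of September 27, 2326: 270.
Day-of-year of May 30, 2328: 151.
2326 has 365 days, so 365 − 270 = 95 days remain in 2326.
Full years: 2327: 365. Sum = 365.
Total: 95 + 365 + 151 = 611 days.
611 mod 7 = 2, so 2 days before Wednesday is Monday.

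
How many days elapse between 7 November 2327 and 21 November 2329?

November 2327: 30 − 7 = 23 days remain.
Then 23 full months totalling 701 days.
November 1–21, 2329: 21 days.
Total: 23 + 701 + 21 = 745 days.

745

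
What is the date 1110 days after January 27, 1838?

February 10, 1841

Count 1110 days after January 27, 1838:
Day-of-year of January 27, 1838: 27.
Day-of-year of February 10, 1841: 41.
1838 has 365 days, so 365 − 27 = 338 days remain in 1838.
Full years: 1839: 365; 1840: 366. Sum = 731.
Total: 338 + 731 + 41 = 1110 days.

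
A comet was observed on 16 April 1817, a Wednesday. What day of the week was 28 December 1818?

Monday

April 16, 1817 → April 16, 1818: 365 days.
April 1818: 30 − 16 = 14 days remain.
Then May (31), June (30), July (31), August (31), September (30), October (31), November (30): 31 + 30 + 31 + 31 + 30 + 31 + 30 = 214 days.
December 1–28, 1818: 28 days.
Residual: 256 days.
Total: 621 days.
621 mod 7 = 5, so 5 days after Wednesday is Monday.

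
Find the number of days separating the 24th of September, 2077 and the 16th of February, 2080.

875

September 24, 2077 → September 24, 2078: 365 days.
September 24, 2078 → September 24, 2079: 365 days.
September 2079: 30 − 24 = 6 days remain.
Then October (31), November (30), December (31), January (31): 31 + 30 + 31 + 31 = 123 days.
February 1–16, 2080: 16 days (2080 is a leap year).
Residual: 145 days.
Total: 875 days.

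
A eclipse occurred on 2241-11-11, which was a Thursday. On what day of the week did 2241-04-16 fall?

Friday

Count forward from the earlier date (April 16, 2241) to the later (November 11, 2241):
April 2241: 30 − 16 = 14 days remain.
Then May (31), June (30), July (31), August (31), September (30), October (31): 31 + 30 + 31 + 31 + 30 + 31 = 184 days.
November 1–11, 2241: 11 days.
Total: 14 + 184 + 11 = 209 days.
209 mod 7 = 6, so 6 days before Thursday is Friday.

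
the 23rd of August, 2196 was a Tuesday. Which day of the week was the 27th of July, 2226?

From August 23, 2196 to August 23, 2225: 29 years, of which 6 contain a Feb 29 — 23×365 + 6×366 = 10591 days.
(2200 is not a leap year (divisible by 100 but not 400).)
August 2225: 31 − 23 = 8 days remain.
Then 10 full months totalling 303 days.
July 1–27, 2226: 27 days.
Residual: 338 days.
Total: 10929 days.
10929 mod 7 = 2, so 2 days after Tuesday is Thursday.

Thursday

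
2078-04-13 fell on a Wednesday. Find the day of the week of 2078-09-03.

April 2078: 30 − 13 = 17 days remain.
Then May (31), June (30), July (31), August (31): 31 + 30 + 31 + 31 = 123 days.
September 1–3, 2078: 3 days.
Total: 17 + 123 + 3 = 143 days.
143 mod 7 = 3, so 3 days after Wednesday is Saturday.

Saturday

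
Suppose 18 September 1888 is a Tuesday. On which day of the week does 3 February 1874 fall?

Tuesday

Count forward from the earlier date (February 3, 1874) to the later (September 18, 1888):
Day-of-year of February 3, 1874: 34.
Day-of-year of September 18, 1888: 262.
1874 has 365 days, so 365 − 34 = 331 days remain in 1874.
Full years 1875–1887: 10 common + 3 leap = 10×365 + 3×366 = 4748 days.
Total: 331 + 4748 + 262 = 5341 days.
5341 is a multiple of 7, so 3 February 1874 falls on the same weekday: Tuesday.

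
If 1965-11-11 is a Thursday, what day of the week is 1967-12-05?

Tuesday

Day-of-year of November 11, 1965: 315.
Day-of-year of December 5, 1967: 339.
1965 has 365 days, so 365 − 315 = 50 days remain in 1965.
Full years: 1966: 365. Sum = 365.
Total: 50 + 365 + 339 = 754 days.
754 mod 7 = 5, so 5 days after Thursday is Tuesday.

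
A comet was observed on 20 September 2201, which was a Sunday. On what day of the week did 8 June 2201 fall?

Count forward from the earlier date (June 8, 2201) to the later (September 20, 2201):
June 2201: 30 − 8 = 22 days remain.
Then July (31), August (31): 31 + 31 = 62 days.
September 1–20, 2201: 20 days.
Total: 22 + 62 + 20 = 104 days.
104 mod 7 = 6, so 6 days before Sunday is Monday.

Monday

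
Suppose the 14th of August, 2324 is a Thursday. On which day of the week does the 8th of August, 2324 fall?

Count forward from the earlier date (August 8, 2324) to the later (August 14, 2324):
Within August 2324: 14 − 8 = 6 days.
6 mod 7 = 6, so 6 days before Thursday is Friday.

Friday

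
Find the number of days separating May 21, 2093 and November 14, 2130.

Day-of-year of May 21, 2093: 141.
Day-of-year of November 14, 2130: 318.
2093 has 365 days, so 365 − 141 = 224 days remain in 2093.
Full years 2094–2129: 28 common + 8 leap = 28×365 + 8×366 = 13148 days.
Total: 224 + 13148 + 318 = 13690 days.

13690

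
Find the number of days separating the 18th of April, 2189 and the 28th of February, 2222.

From April 18, 2189 to April 18, 2221: 32 years, of which 7 contain a Feb 29 — 25×365 + 7×366 = 11687 days.
(2200 is not a leap year (divisible by 100 but not 400).)
April 2221: 30 − 18 = 12 days remain.
Then 9 full months totalling 276 days.
February 1–28, 2222: 28 days (2222 is not a leap year).
Residual: 316 days.
Total: 12003 days.

12003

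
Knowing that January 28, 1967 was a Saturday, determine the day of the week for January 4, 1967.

Wednesday

Count forward from the earlier date (January 4, 1967) to the later (January 28, 1967):
Within January 1967: 28 − 4 = 24 days.
24 mod 7 = 3, so 3 days before Saturday is Wednesday.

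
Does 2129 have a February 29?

2129 is not a leap year.

No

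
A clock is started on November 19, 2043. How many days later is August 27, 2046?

Day-of-year of November 19, 2043: 323.
Day-of-year of August 27, 2046: 239.
2043 has 365 days, so 365 − 323 = 42 days remain in 2043.
Full years: 2044: 366; 2045: 365. Sum = 731.
Total: 42 + 731 + 239 = 1012 days.

1012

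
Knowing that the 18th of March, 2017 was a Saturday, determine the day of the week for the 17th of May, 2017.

March 2017: 31 − 18 = 13 days remain.
Then April (30): 30 days.
May 1–17, 2017: 17 days.
Total: 13 + 30 + 17 = 60 days.
60 mod 7 = 4, so 4 days after Saturday is Wednesday.

Wednesday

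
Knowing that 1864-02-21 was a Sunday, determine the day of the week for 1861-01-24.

Count forward from the earlier date (January 24, 1861) to the later (February 21, 1864):
January 24, 1861 → January 24, 1862: 365 days.
January 24, 1862 → January 24, 1863: 365 days.
January 24, 1863 → January 24, 1864: 365 days.
January 1864: 31 − 24 = 7 days remain.
February 1–21, 1864: 21 days (1864 is a leap year).
Residual: 28 days.
Total: 1123 days.
1123 mod 7 = 3, so 3 days before Sunday is Thursday.

Thursday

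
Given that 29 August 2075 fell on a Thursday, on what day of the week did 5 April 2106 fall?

Day-of-year of August 29, 2075: 241.
Day-of-year of April 5, 2106: 95.
2075 has 365 days, so 365 − 241 = 124 days remain in 2075.
Full years 2076–2105: 23 common + 7 leap = 23×365 + 7×366 = 10957 days.
Total: 124 + 10957 + 95 = 11176 days.
11176 mod 7 = 4, so 4 days after Thursday is Monday.

Monday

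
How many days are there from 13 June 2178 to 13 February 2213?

12663

From June 13, 2178 to June 13, 2212: 34 years, of which 8 contain a Feb 29 — 26×365 + 8×366 = 12418 days.
(2200 is not a leap year (divisible by 100 but not 400).)
June 2212: 30 − 13 = 17 days remain.
Then July (31), August (31), September (30), October (31), November (30), December (31), January (31): 31 + 31 + 30 + 31 + 30 + 31 + 31 = 215 days.
February 1–13, 2213: 13 days (2213 is not a leap year).
Residual: 245 days.
Total: 12663 days.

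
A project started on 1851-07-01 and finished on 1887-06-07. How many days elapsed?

13125

Day-of-year of July 1, 1851: 182.
Day-of-year of June 7, 1887: 158.
1851 has 365 days, so 365 − 182 = 183 days remain in 1851.
Full years 1852–1886: 26 common + 9 leap = 26×365 + 9×366 = 12784 days.
Total: 183 + 12784 + 158 = 13125 days.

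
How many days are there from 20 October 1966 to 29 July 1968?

648

October 1966: 31 − 20 = 11 days remain.
Then 20 full months totalling 608 days.
July 1–29, 1968: 29 days.
Total: 11 + 608 + 29 = 648 days.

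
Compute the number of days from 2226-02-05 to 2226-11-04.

February 2226: 28 − 5 = 23 days remain (2226 is not a leap year, so February has 28 days).
Then March (31), April (30), May (31), June (30), July (31), August (31), September (30), October (31): 31 + 30 + 31 + 30 + 31 + 31 + 30 + 31 = 245 days.
November 1–4, 2226: 4 days.
Total: 23 + 245 + 4 = 272 days.

272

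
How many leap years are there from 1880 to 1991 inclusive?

27

Years divisible by 4: 1880, 1884, …, 1988 — 28 in all.
Of these, 1900 is divisible by 100 but not 400, so not leap.
Leap years: 28 − 1 = 27.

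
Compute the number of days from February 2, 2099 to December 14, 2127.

10541

Day-of-year of February 2, 2099: 33.
Day-of-year of December 14, 2127: 348.
2099 has 365 days, so 365 − 33 = 332 days remain in 2099.
Full years 2100–2126: 21 common + 6 leap = 21×365 + 6×366 = 9861 days.
Total: 332 + 9861 + 348 = 10541 days.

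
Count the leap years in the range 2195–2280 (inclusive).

Years divisible by 4: 2196, 2200, …, 2280 — 22 in all.
Of these, 2200 is divisible by 100 but not 400, so not leap.
Leap years: 22 − 1 = 21.

21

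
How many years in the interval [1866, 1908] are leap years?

10

Years divisible by 4 in [1866, 1908]: 1868, 1872, 1876, 1880, 1884, 1888, 1892, 1896, 1900, 1904, 1908.
Of these, 1900 is divisible by 100 but not 400, so not leap.
Leap years: 11 − 1 = 10.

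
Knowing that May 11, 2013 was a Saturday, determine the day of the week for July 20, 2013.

May 2013: 31 − 11 = 20 days remain.
Then June (30): 30 days.
July 1–20, 2013: 20 days.
Total: 20 + 30 + 20 = 70 days.
70 is a multiple of 7, so July 20, 2013 falls on the same weekday: Saturday.

Saturday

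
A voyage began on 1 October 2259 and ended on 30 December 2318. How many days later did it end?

21639

Day-of-year of October 1, 2259: 274.
Day-of-year of December 30, 2318: 364.
2259 has 365 days, so 365 − 274 = 91 days remain in 2259.
Full years 2260–2317: 44 common + 14 leap = 44×365 + 14×366 = 21184 days.
Total: 91 + 21184 + 364 = 21639 days.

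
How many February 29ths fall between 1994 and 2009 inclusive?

4

Years divisible by 4 in [1994, 2009]: 1996, 2000, 2004, 2008.
2000 is divisible by 400, so still leap.
No century exceptions apply. Count: 4.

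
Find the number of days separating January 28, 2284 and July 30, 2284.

184

January 2284: 31 − 28 = 3 days remain.
Then February 2284 (29), March (31), April (30), May (31), June (30): 29 + 31 + 30 + 31 + 30 = 151 days.
July 1–30, 2284: 30 days.
Total: 3 + 151 + 30 = 184 days.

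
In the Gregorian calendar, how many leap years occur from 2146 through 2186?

Years divisible by 4 in [2146, 2186]: 2148, 2152, 2156, 2160, 2164, 2168, 2172, 2176, 2180, 2184.
No century exceptions apply. Count: 10.

10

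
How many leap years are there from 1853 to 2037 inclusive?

Years divisible by 4: 1856, 1860, …, 2036 — 46 in all.
Of these, 1900 is divisible by 100 but not 400, so not leap.
2000 is divisible by 400, so still leap.
Leap years: 46 − 1 = 45.

45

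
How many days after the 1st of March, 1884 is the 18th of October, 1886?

961

Day-of-year of March 1, 1884: 61.
Day-of-year of October 18, 1886: 291.
1884 has 366 days, so 366 − 61 = 305 days remain in 1884.
Full years: 1885: 365. Sum = 365.
Total: 305 + 365 + 291 = 961 days.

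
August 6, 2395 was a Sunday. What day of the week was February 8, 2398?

Sunday

Day-of-year of August 6, 2395: 218.
Day-of-year of February 8, 2398: 39.
2395 has 365 days, so 365 − 218 = 147 days remain in 2395.
Full years: 2396: 366; 2397: 365. Sum = 731.
Total: 147 + 731 + 39 = 917 days.
917 is a multiple of 7, so February 8, 2398 falls on the same weekday: Sunday.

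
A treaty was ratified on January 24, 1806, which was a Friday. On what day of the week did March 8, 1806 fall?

January 1806: 31 − 24 = 7 days remain.
Then February 1806 (28): 28 days.
March 1–8, 1806: 8 days.
Total: 7 + 28 + 8 = 43 days.
43 mod 7 = 1, so 1 day after Friday is Saturday.

Saturday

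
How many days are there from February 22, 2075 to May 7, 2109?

Day-of-year of February 22, 2075: 53.
Day-of-year of May 7, 2109: 127.
2075 has 365 days, so 365 − 53 = 312 days remain in 2075.
Full years 2076–2108: 25 common + 8 leap = 25×365 + 8×366 = 12053 days.
Total: 312 + 12053 + 127 = 12492 days.

12492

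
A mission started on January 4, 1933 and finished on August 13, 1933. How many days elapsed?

January 1933: 31 − 4 = 27 days remain.
Then February 1933 (28), March (31), April (30), May (31), June (30), July (31): 28 + 31 + 30 + 31 + 30 + 31 = 181 days.
August 1–13, 1933: 13 days.
Total: 27 + 181 + 13 = 221 days.

221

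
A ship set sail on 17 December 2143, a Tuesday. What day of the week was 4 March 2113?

Saturday

Count forward from the earlier date (March 4, 2113) to the later (December 17, 2143):
From March 4, 2113 to March 4, 2143: 30 years, of which 7 contain a Feb 29 — 23×365 + 7×366 = 10957 days.
March 2143: 31 − 4 = 27 days remain.
Then April (30), May (31), June (30), July (31), August (31), September (30), October (31), November (30): 30 + 31 + 30 + 31 + 31 + 30 + 31 + 30 = 244 days.
December 1–17, 2143: 17 days.
Residual: 288 days.
Total: 11245 days.
11245 mod 7 = 3, so 3 days before Tuesday is Saturday.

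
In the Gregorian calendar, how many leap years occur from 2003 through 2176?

43

Years divisible by 4: 2004, 2008, …, 2176 — 44 in all.
Of these, 2100 is divisible by 100 but not 400, so not leap.
Leap years: 44 − 1 = 43.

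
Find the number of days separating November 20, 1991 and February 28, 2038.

Day-of-year of November 20, 1991: 324.
Day-of-year of February 28, 2038: 59.
1991 has 365 days, so 365 − 324 = 41 days remain in 1991.
Full years 1992–2037: 34 common + 12 leap = 34×365 + 12×366 = 16802 days.
Total: 41 + 16802 + 59 = 16902 days.

16902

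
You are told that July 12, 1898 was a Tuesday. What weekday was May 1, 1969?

Day-of-year of July 12, 1898: 193.
Day-of-year of May 1, 1969: 121.
1898 has 365 days, so 365 − 193 = 172 days remain in 1898.
Full years 1899–1968: 53 common + 17 leap = 53×365 + 17×366 = 25567 days.
Total: 172 + 25567 + 121 = 25860 days.
25860 mod 7 = 2, so 2 days after Tuesday is Thursday.

Thursday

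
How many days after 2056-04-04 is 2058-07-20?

April 2056: 30 − 4 = 26 days remain.
Then 26 full months totalling 791 days.
July 1–20, 2058: 20 days.
Total: 26 + 791 + 20 = 837 days.

837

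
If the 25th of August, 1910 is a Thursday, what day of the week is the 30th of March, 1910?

Count forward from the earlier date (March 30, 1910) to the later (August 25, 1910):
March 1910: 31 − 30 = 1 day remains.
Then April (30), May (31), June (30), July (31): 30 + 31 + 30 + 31 = 122 days.
August 1–25, 1910: 25 days.
Total: 1 + 122 + 25 = 148 days.
148 mod 7 = 1, so 1 day before Thursday is Wednesday.

Wednesday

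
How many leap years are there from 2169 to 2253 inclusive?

Years divisible by 4: 2172, 2176, …, 2252 — 21 in all.
Of these, 2200 is divisible by 100 but not 400, so not leap.
Leap years: 21 − 1 = 20.

20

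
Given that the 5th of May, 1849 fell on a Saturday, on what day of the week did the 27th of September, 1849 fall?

May 1849: 31 − 5 = 26 days remain.
Then June (30), July (31), August (31): 30 + 31 + 31 = 92 days.
September 1–27, 1849: 27 days.
Total: 26 + 92 + 27 = 145 days.
145 mod 7 = 5, so 5 days after Saturday is Thursday.

Thursday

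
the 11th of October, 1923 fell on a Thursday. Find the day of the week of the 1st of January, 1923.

Monday

Count forward from the earlier date (January 1, 1923) to the later (October 11, 1923):
January 1923: 31 − 1 = 30 days remain.
Then February 1923 (28), March (31), April (30), May (31), June (30), July (31), August (31), September (30): 28 + 31 + 30 + 31 + 30 + 31 + 31 + 30 = 242 days.
October 1–11, 1923: 11 days.
Total: 30 + 242 + 11 = 283 days.
283 mod 7 = 3, so 3 days before Thursday is Monday.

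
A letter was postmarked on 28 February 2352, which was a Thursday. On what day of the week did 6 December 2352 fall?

Saturday

February 2352: 29 − 28 = 1 day remains (2352 is a leap year, so February has 29 days).
Then 9 full months totalling 275 days.
December 1–6, 2352: 6 days.
Total: 1 + 275 + 6 = 282 days.
282 mod 7 = 2, so 2 days after Thursday is Saturday.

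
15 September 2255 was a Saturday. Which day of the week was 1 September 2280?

Day-of-year of September 15, 2255: 258.
Day-of-year of September 1, 2280: 245.
2255 has 365 days, so 365 − 258 = 107 days remain in 2255.
Full years 2256–2279: 18 common + 6 leap = 18×365 + 6×366 = 8766 days.
Total: 107 + 8766 + 245 = 9118 days.
9118 mod 7 = 4, so 4 days after Saturday is Wednesday.

Wednesday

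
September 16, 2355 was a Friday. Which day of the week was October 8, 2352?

Wednesday

Count forward from the earlier date (October 8, 2352) to the later (September 16, 2355):
Day-of-year of October 8, 2352: 282.
Day-of-year of September 16, 2355: 259.
2352 has 366 days, so 366 − 282 = 84 days remain in 2352.
Full years: 2353: 365; 2354: 365. Sum = 730.
Total: 84 + 730 + 259 = 1073 days.
1073 mod 7 = 2, so 2 days before Friday is Wednesday.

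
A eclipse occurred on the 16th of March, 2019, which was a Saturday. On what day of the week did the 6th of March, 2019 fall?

Count forward from the earlier date (March 6, 2019) to the later (March 16, 2019):
Within March 2019: 16 − 6 = 10 days.
10 mod 7 = 3, so 3 days before Saturday is Wednesday.

Wednesday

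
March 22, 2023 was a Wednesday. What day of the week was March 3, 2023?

Friday

Count forward from the earlier date (March 3, 2023) to the later (March 22, 2023):
Within March 2023: 22 − 3 = 19 days.
19 mod 7 = 5, so 5 days before Wednesday is Friday.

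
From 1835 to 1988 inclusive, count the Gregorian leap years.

Years divisible by 4: 1836, 1840, …, 1988 — 39 in all.
Of these, 1900 is divisible by 100 but not 400, so not leap.
Leap years: 39 − 1 = 38.

38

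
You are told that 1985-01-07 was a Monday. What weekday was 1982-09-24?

Friday

Count forward from the earlier date (September 24, 1982) to the later (January 7, 1985):
Day-of-year of September 24, 1982: 267.
Day-of-year of January 7, 1985: 7.
1982 has 365 days, so 365 − 267 = 98 days remain in 1982.
Full years: 1983: 365; 1984: 366. Sum = 731.
Total: 98 + 731 + 7 = 836 days.
836 mod 7 = 3, so 3 days before Monday is Friday.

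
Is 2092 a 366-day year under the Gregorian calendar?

2092 is a leap year.

Yes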